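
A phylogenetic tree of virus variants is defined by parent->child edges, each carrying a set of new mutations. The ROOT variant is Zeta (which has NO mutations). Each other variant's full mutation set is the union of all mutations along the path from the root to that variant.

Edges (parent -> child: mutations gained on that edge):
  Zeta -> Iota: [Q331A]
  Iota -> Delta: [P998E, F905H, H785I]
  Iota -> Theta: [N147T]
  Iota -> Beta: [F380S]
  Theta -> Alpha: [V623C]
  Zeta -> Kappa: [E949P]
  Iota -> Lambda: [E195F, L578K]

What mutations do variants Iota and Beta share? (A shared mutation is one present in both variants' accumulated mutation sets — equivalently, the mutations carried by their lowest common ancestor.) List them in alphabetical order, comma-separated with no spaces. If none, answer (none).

Accumulating mutations along path to Iota:
  At Zeta: gained [] -> total []
  At Iota: gained ['Q331A'] -> total ['Q331A']
Mutations(Iota) = ['Q331A']
Accumulating mutations along path to Beta:
  At Zeta: gained [] -> total []
  At Iota: gained ['Q331A'] -> total ['Q331A']
  At Beta: gained ['F380S'] -> total ['F380S', 'Q331A']
Mutations(Beta) = ['F380S', 'Q331A']
Intersection: ['Q331A'] ∩ ['F380S', 'Q331A'] = ['Q331A']

Answer: Q331A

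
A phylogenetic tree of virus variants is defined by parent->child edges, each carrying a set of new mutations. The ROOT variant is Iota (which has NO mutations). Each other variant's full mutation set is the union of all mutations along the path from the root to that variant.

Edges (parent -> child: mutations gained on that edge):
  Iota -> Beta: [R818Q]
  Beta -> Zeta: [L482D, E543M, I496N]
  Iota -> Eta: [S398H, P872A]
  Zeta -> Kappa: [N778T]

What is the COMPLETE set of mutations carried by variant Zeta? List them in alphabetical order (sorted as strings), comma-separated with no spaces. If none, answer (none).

Answer: E543M,I496N,L482D,R818Q

Derivation:
At Iota: gained [] -> total []
At Beta: gained ['R818Q'] -> total ['R818Q']
At Zeta: gained ['L482D', 'E543M', 'I496N'] -> total ['E543M', 'I496N', 'L482D', 'R818Q']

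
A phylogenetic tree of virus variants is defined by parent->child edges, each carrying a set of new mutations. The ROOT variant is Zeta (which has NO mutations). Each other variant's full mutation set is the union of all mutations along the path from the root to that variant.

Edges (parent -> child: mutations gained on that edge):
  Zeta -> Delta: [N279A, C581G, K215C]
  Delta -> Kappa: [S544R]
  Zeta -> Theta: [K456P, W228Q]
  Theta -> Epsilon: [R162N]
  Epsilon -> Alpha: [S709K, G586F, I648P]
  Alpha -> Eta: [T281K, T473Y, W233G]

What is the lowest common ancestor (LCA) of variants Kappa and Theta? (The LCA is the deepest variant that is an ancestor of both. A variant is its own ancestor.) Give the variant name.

Path from root to Kappa: Zeta -> Delta -> Kappa
  ancestors of Kappa: {Zeta, Delta, Kappa}
Path from root to Theta: Zeta -> Theta
  ancestors of Theta: {Zeta, Theta}
Common ancestors: {Zeta}
Walk up from Theta: Theta (not in ancestors of Kappa), Zeta (in ancestors of Kappa)
Deepest common ancestor (LCA) = Zeta

Answer: Zeta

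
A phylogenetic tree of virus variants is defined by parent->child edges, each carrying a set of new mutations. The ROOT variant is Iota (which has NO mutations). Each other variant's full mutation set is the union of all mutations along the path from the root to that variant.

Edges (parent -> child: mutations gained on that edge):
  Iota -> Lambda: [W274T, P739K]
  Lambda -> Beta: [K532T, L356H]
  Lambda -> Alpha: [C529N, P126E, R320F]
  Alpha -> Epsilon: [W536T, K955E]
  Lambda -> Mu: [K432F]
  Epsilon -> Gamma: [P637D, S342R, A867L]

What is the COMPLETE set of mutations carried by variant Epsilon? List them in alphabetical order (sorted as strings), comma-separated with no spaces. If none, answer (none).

Answer: C529N,K955E,P126E,P739K,R320F,W274T,W536T

Derivation:
At Iota: gained [] -> total []
At Lambda: gained ['W274T', 'P739K'] -> total ['P739K', 'W274T']
At Alpha: gained ['C529N', 'P126E', 'R320F'] -> total ['C529N', 'P126E', 'P739K', 'R320F', 'W274T']
At Epsilon: gained ['W536T', 'K955E'] -> total ['C529N', 'K955E', 'P126E', 'P739K', 'R320F', 'W274T', 'W536T']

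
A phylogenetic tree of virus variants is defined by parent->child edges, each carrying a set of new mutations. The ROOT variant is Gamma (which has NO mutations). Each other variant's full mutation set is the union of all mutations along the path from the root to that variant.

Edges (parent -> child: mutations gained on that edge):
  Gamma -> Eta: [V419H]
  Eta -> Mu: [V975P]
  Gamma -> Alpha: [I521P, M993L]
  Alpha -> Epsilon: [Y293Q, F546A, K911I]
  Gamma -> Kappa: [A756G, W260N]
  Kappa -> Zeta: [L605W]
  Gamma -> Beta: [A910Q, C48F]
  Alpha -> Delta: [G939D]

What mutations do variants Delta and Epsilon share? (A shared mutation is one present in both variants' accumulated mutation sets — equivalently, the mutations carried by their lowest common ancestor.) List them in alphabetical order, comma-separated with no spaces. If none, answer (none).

Accumulating mutations along path to Delta:
  At Gamma: gained [] -> total []
  At Alpha: gained ['I521P', 'M993L'] -> total ['I521P', 'M993L']
  At Delta: gained ['G939D'] -> total ['G939D', 'I521P', 'M993L']
Mutations(Delta) = ['G939D', 'I521P', 'M993L']
Accumulating mutations along path to Epsilon:
  At Gamma: gained [] -> total []
  At Alpha: gained ['I521P', 'M993L'] -> total ['I521P', 'M993L']
  At Epsilon: gained ['Y293Q', 'F546A', 'K911I'] -> total ['F546A', 'I521P', 'K911I', 'M993L', 'Y293Q']
Mutations(Epsilon) = ['F546A', 'I521P', 'K911I', 'M993L', 'Y293Q']
Intersection: ['G939D', 'I521P', 'M993L'] ∩ ['F546A', 'I521P', 'K911I', 'M993L', 'Y293Q'] = ['I521P', 'M993L']

Answer: I521P,M993L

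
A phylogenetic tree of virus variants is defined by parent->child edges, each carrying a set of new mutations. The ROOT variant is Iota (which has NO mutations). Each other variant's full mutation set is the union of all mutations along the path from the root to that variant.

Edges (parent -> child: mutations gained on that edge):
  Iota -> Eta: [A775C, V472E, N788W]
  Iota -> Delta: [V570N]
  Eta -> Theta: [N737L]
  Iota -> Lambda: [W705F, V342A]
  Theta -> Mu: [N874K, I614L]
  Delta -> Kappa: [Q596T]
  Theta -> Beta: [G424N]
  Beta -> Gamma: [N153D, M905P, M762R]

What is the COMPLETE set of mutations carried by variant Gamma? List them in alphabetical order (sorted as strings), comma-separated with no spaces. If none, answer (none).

At Iota: gained [] -> total []
At Eta: gained ['A775C', 'V472E', 'N788W'] -> total ['A775C', 'N788W', 'V472E']
At Theta: gained ['N737L'] -> total ['A775C', 'N737L', 'N788W', 'V472E']
At Beta: gained ['G424N'] -> total ['A775C', 'G424N', 'N737L', 'N788W', 'V472E']
At Gamma: gained ['N153D', 'M905P', 'M762R'] -> total ['A775C', 'G424N', 'M762R', 'M905P', 'N153D', 'N737L', 'N788W', 'V472E']

Answer: A775C,G424N,M762R,M905P,N153D,N737L,N788W,V472E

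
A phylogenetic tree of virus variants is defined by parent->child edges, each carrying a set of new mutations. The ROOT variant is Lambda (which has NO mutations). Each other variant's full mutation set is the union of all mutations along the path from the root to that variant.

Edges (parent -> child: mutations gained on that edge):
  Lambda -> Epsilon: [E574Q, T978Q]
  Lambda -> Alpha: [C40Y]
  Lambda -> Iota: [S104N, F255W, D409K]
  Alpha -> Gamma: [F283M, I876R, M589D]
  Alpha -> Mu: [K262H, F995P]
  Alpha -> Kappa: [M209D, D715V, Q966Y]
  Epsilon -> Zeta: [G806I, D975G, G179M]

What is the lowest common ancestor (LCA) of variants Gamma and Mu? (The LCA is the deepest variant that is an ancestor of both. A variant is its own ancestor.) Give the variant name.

Answer: Alpha

Derivation:
Path from root to Gamma: Lambda -> Alpha -> Gamma
  ancestors of Gamma: {Lambda, Alpha, Gamma}
Path from root to Mu: Lambda -> Alpha -> Mu
  ancestors of Mu: {Lambda, Alpha, Mu}
Common ancestors: {Lambda, Alpha}
Walk up from Mu: Mu (not in ancestors of Gamma), Alpha (in ancestors of Gamma), Lambda (in ancestors of Gamma)
Deepest common ancestor (LCA) = Alpha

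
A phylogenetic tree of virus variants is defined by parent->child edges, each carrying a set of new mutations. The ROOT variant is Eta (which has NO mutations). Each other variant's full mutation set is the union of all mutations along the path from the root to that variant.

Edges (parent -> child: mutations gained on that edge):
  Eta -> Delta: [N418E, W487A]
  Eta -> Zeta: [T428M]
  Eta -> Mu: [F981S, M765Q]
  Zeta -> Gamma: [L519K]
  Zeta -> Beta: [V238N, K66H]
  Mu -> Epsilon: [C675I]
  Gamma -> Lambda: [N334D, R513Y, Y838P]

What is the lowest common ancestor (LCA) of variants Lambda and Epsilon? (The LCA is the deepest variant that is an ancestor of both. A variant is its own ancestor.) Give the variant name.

Path from root to Lambda: Eta -> Zeta -> Gamma -> Lambda
  ancestors of Lambda: {Eta, Zeta, Gamma, Lambda}
Path from root to Epsilon: Eta -> Mu -> Epsilon
  ancestors of Epsilon: {Eta, Mu, Epsilon}
Common ancestors: {Eta}
Walk up from Epsilon: Epsilon (not in ancestors of Lambda), Mu (not in ancestors of Lambda), Eta (in ancestors of Lambda)
Deepest common ancestor (LCA) = Eta

Answer: Eta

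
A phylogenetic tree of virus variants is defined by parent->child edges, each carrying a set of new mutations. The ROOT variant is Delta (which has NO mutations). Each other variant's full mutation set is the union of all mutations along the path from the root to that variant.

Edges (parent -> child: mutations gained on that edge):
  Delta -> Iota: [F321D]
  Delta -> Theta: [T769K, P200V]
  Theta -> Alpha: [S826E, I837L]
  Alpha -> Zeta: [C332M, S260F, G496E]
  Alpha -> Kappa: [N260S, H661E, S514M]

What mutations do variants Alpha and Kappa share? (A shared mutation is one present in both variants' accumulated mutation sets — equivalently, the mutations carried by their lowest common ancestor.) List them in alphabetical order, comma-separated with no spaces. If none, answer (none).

Answer: I837L,P200V,S826E,T769K

Derivation:
Accumulating mutations along path to Alpha:
  At Delta: gained [] -> total []
  At Theta: gained ['T769K', 'P200V'] -> total ['P200V', 'T769K']
  At Alpha: gained ['S826E', 'I837L'] -> total ['I837L', 'P200V', 'S826E', 'T769K']
Mutations(Alpha) = ['I837L', 'P200V', 'S826E', 'T769K']
Accumulating mutations along path to Kappa:
  At Delta: gained [] -> total []
  At Theta: gained ['T769K', 'P200V'] -> total ['P200V', 'T769K']
  At Alpha: gained ['S826E', 'I837L'] -> total ['I837L', 'P200V', 'S826E', 'T769K']
  At Kappa: gained ['N260S', 'H661E', 'S514M'] -> total ['H661E', 'I837L', 'N260S', 'P200V', 'S514M', 'S826E', 'T769K']
Mutations(Kappa) = ['H661E', 'I837L', 'N260S', 'P200V', 'S514M', 'S826E', 'T769K']
Intersection: ['I837L', 'P200V', 'S826E', 'T769K'] ∩ ['H661E', 'I837L', 'N260S', 'P200V', 'S514M', 'S826E', 'T769K'] = ['I837L', 'P200V', 'S826E', 'T769K']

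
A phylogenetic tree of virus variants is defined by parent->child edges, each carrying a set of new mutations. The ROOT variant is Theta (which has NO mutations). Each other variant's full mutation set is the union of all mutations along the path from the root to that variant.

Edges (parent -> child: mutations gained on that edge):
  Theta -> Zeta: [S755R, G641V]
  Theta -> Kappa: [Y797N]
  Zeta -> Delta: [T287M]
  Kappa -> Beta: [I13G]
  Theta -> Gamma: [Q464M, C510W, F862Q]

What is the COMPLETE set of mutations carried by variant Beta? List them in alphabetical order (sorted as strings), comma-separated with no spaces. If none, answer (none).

At Theta: gained [] -> total []
At Kappa: gained ['Y797N'] -> total ['Y797N']
At Beta: gained ['I13G'] -> total ['I13G', 'Y797N']

Answer: I13G,Y797N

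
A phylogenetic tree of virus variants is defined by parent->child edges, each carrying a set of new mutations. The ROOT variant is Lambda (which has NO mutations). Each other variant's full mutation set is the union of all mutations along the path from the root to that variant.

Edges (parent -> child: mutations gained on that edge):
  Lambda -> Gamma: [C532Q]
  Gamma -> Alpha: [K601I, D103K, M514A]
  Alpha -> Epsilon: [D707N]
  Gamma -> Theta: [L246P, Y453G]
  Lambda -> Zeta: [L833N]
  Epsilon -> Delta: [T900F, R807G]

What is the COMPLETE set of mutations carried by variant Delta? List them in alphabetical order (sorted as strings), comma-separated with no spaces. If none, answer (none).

Answer: C532Q,D103K,D707N,K601I,M514A,R807G,T900F

Derivation:
At Lambda: gained [] -> total []
At Gamma: gained ['C532Q'] -> total ['C532Q']
At Alpha: gained ['K601I', 'D103K', 'M514A'] -> total ['C532Q', 'D103K', 'K601I', 'M514A']
At Epsilon: gained ['D707N'] -> total ['C532Q', 'D103K', 'D707N', 'K601I', 'M514A']
At Delta: gained ['T900F', 'R807G'] -> total ['C532Q', 'D103K', 'D707N', 'K601I', 'M514A', 'R807G', 'T900F']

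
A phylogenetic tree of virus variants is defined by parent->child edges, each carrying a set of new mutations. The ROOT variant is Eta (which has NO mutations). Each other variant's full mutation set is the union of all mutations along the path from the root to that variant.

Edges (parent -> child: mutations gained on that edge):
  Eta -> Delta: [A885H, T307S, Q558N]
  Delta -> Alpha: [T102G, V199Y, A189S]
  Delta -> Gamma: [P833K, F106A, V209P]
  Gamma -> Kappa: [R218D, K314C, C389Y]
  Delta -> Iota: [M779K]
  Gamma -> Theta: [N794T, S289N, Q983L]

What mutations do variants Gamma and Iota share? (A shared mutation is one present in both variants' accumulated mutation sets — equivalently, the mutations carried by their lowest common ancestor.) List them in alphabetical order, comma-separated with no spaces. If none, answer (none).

Accumulating mutations along path to Gamma:
  At Eta: gained [] -> total []
  At Delta: gained ['A885H', 'T307S', 'Q558N'] -> total ['A885H', 'Q558N', 'T307S']
  At Gamma: gained ['P833K', 'F106A', 'V209P'] -> total ['A885H', 'F106A', 'P833K', 'Q558N', 'T307S', 'V209P']
Mutations(Gamma) = ['A885H', 'F106A', 'P833K', 'Q558N', 'T307S', 'V209P']
Accumulating mutations along path to Iota:
  At Eta: gained [] -> total []
  At Delta: gained ['A885H', 'T307S', 'Q558N'] -> total ['A885H', 'Q558N', 'T307S']
  At Iota: gained ['M779K'] -> total ['A885H', 'M779K', 'Q558N', 'T307S']
Mutations(Iota) = ['A885H', 'M779K', 'Q558N', 'T307S']
Intersection: ['A885H', 'F106A', 'P833K', 'Q558N', 'T307S', 'V209P'] ∩ ['A885H', 'M779K', 'Q558N', 'T307S'] = ['A885H', 'Q558N', 'T307S']

Answer: A885H,Q558N,T307S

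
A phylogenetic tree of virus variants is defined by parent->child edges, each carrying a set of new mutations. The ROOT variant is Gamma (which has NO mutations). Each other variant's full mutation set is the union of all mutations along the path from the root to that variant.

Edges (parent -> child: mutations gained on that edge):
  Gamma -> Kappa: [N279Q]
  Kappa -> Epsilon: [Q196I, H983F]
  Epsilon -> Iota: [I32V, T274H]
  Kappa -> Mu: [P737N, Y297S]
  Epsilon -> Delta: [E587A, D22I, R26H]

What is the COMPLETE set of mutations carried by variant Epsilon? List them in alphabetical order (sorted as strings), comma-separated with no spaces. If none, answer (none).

Answer: H983F,N279Q,Q196I

Derivation:
At Gamma: gained [] -> total []
At Kappa: gained ['N279Q'] -> total ['N279Q']
At Epsilon: gained ['Q196I', 'H983F'] -> total ['H983F', 'N279Q', 'Q196I']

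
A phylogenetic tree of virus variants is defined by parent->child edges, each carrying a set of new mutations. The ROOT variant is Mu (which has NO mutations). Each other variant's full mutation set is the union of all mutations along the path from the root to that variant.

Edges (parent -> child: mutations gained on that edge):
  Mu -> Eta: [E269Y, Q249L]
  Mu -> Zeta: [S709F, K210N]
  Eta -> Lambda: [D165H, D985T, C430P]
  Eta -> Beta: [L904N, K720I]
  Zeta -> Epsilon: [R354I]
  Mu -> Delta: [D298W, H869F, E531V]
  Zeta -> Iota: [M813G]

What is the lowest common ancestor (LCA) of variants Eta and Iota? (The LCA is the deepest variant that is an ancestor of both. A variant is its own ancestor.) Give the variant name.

Path from root to Eta: Mu -> Eta
  ancestors of Eta: {Mu, Eta}
Path from root to Iota: Mu -> Zeta -> Iota
  ancestors of Iota: {Mu, Zeta, Iota}
Common ancestors: {Mu}
Walk up from Iota: Iota (not in ancestors of Eta), Zeta (not in ancestors of Eta), Mu (in ancestors of Eta)
Deepest common ancestor (LCA) = Mu

Answer: Mu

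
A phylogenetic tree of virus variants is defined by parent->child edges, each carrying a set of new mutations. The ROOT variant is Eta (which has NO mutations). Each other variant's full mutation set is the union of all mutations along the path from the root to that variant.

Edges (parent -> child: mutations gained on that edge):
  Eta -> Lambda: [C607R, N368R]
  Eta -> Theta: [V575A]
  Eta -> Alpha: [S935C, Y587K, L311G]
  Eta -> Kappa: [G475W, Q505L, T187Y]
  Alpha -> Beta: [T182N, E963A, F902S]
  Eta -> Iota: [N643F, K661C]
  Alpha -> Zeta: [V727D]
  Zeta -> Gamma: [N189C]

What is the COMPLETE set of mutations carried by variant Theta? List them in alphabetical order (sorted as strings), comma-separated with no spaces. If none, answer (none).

At Eta: gained [] -> total []
At Theta: gained ['V575A'] -> total ['V575A']

Answer: V575A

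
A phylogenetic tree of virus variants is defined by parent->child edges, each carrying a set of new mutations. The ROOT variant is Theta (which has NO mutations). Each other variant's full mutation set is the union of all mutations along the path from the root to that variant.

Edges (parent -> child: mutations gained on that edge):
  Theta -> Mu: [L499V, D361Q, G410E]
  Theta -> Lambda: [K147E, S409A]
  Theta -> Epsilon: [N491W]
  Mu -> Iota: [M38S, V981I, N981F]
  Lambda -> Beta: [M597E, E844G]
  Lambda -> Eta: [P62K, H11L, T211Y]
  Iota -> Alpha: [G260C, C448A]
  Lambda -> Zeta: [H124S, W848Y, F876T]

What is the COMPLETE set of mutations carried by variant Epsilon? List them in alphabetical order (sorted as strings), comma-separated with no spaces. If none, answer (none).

Answer: N491W

Derivation:
At Theta: gained [] -> total []
At Epsilon: gained ['N491W'] -> total ['N491W']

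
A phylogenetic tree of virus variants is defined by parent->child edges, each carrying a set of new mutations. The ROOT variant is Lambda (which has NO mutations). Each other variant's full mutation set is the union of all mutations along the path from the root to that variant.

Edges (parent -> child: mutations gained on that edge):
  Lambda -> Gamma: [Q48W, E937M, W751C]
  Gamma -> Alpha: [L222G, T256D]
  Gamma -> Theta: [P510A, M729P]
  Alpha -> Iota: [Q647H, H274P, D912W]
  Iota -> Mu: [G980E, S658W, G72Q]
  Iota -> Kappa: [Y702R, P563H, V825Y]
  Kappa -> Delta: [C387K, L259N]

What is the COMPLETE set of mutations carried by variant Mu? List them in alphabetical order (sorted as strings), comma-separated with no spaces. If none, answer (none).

Answer: D912W,E937M,G72Q,G980E,H274P,L222G,Q48W,Q647H,S658W,T256D,W751C

Derivation:
At Lambda: gained [] -> total []
At Gamma: gained ['Q48W', 'E937M', 'W751C'] -> total ['E937M', 'Q48W', 'W751C']
At Alpha: gained ['L222G', 'T256D'] -> total ['E937M', 'L222G', 'Q48W', 'T256D', 'W751C']
At Iota: gained ['Q647H', 'H274P', 'D912W'] -> total ['D912W', 'E937M', 'H274P', 'L222G', 'Q48W', 'Q647H', 'T256D', 'W751C']
At Mu: gained ['G980E', 'S658W', 'G72Q'] -> total ['D912W', 'E937M', 'G72Q', 'G980E', 'H274P', 'L222G', 'Q48W', 'Q647H', 'S658W', 'T256D', 'W751C']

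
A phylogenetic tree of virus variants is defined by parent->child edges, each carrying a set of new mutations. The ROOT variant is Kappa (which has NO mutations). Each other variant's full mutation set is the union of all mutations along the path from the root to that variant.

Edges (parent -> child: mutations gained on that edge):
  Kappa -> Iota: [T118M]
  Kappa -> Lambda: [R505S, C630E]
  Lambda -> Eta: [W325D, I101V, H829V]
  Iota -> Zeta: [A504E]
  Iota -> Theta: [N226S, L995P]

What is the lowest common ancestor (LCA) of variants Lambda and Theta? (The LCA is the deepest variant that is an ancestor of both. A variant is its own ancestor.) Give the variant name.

Answer: Kappa

Derivation:
Path from root to Lambda: Kappa -> Lambda
  ancestors of Lambda: {Kappa, Lambda}
Path from root to Theta: Kappa -> Iota -> Theta
  ancestors of Theta: {Kappa, Iota, Theta}
Common ancestors: {Kappa}
Walk up from Theta: Theta (not in ancestors of Lambda), Iota (not in ancestors of Lambda), Kappa (in ancestors of Lambda)
Deepest common ancestor (LCA) = Kappa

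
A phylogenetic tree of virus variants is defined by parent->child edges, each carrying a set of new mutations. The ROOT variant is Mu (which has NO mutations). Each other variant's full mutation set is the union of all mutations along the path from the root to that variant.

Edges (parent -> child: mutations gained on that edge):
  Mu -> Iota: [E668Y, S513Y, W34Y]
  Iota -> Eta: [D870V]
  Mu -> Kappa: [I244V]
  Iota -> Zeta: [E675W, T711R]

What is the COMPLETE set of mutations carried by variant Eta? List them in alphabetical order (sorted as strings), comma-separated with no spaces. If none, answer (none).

Answer: D870V,E668Y,S513Y,W34Y

Derivation:
At Mu: gained [] -> total []
At Iota: gained ['E668Y', 'S513Y', 'W34Y'] -> total ['E668Y', 'S513Y', 'W34Y']
At Eta: gained ['D870V'] -> total ['D870V', 'E668Y', 'S513Y', 'W34Y']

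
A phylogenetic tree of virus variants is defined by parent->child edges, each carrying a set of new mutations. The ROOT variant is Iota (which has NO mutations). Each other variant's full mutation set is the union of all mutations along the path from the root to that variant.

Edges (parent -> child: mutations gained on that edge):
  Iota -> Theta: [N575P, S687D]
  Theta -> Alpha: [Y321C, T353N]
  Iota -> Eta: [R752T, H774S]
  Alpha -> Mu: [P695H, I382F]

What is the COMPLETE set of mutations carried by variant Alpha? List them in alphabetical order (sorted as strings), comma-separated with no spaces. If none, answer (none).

Answer: N575P,S687D,T353N,Y321C

Derivation:
At Iota: gained [] -> total []
At Theta: gained ['N575P', 'S687D'] -> total ['N575P', 'S687D']
At Alpha: gained ['Y321C', 'T353N'] -> total ['N575P', 'S687D', 'T353N', 'Y321C']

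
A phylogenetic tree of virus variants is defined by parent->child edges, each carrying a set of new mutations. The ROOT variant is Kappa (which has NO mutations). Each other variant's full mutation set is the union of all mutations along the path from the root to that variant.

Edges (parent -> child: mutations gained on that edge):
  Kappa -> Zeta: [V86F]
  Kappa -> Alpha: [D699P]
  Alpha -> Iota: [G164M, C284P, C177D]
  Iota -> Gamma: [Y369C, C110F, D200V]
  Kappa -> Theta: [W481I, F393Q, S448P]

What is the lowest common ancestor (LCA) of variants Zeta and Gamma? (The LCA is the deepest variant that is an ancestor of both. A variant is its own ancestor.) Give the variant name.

Path from root to Zeta: Kappa -> Zeta
  ancestors of Zeta: {Kappa, Zeta}
Path from root to Gamma: Kappa -> Alpha -> Iota -> Gamma
  ancestors of Gamma: {Kappa, Alpha, Iota, Gamma}
Common ancestors: {Kappa}
Walk up from Gamma: Gamma (not in ancestors of Zeta), Iota (not in ancestors of Zeta), Alpha (not in ancestors of Zeta), Kappa (in ancestors of Zeta)
Deepest common ancestor (LCA) = Kappa

Answer: Kappa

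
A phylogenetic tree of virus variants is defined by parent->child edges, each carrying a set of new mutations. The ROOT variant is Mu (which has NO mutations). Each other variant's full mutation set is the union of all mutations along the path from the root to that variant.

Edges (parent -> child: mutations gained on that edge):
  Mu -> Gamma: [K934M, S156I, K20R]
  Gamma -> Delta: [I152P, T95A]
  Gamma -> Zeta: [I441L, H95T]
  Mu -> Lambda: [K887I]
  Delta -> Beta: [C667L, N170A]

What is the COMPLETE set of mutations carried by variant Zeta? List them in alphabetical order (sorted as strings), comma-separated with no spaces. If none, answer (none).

At Mu: gained [] -> total []
At Gamma: gained ['K934M', 'S156I', 'K20R'] -> total ['K20R', 'K934M', 'S156I']
At Zeta: gained ['I441L', 'H95T'] -> total ['H95T', 'I441L', 'K20R', 'K934M', 'S156I']

Answer: H95T,I441L,K20R,K934M,S156I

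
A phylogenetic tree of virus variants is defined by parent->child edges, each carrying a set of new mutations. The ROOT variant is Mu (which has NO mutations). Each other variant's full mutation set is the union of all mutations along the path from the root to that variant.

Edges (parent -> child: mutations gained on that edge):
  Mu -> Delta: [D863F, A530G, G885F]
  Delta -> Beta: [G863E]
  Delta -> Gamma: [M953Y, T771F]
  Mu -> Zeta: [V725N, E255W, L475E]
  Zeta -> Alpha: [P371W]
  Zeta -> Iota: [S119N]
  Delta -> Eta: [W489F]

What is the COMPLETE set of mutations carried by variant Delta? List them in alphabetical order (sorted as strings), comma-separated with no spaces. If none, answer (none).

Answer: A530G,D863F,G885F

Derivation:
At Mu: gained [] -> total []
At Delta: gained ['D863F', 'A530G', 'G885F'] -> total ['A530G', 'D863F', 'G885F']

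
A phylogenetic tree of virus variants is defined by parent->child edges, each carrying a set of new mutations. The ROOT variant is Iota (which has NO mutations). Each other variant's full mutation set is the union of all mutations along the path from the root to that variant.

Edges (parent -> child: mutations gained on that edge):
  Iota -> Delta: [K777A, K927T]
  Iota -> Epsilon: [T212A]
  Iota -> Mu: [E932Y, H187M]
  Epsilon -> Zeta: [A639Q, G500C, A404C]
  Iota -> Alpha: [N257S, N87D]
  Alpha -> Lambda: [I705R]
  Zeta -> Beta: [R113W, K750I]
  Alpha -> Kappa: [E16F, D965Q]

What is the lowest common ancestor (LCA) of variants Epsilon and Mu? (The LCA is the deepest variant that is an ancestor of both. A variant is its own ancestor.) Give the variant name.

Answer: Iota

Derivation:
Path from root to Epsilon: Iota -> Epsilon
  ancestors of Epsilon: {Iota, Epsilon}
Path from root to Mu: Iota -> Mu
  ancestors of Mu: {Iota, Mu}
Common ancestors: {Iota}
Walk up from Mu: Mu (not in ancestors of Epsilon), Iota (in ancestors of Epsilon)
Deepest common ancestor (LCA) = Iota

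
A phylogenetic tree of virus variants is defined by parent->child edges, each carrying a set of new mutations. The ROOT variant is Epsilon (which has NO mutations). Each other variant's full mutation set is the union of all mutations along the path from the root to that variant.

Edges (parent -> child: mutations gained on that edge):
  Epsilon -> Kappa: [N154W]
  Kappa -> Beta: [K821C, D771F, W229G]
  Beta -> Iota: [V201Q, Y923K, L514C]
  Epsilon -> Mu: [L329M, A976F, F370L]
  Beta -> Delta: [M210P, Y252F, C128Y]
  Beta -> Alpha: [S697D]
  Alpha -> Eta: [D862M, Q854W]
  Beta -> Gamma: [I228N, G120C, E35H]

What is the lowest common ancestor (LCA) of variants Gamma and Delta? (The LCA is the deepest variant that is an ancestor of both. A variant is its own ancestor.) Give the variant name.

Answer: Beta

Derivation:
Path from root to Gamma: Epsilon -> Kappa -> Beta -> Gamma
  ancestors of Gamma: {Epsilon, Kappa, Beta, Gamma}
Path from root to Delta: Epsilon -> Kappa -> Beta -> Delta
  ancestors of Delta: {Epsilon, Kappa, Beta, Delta}
Common ancestors: {Epsilon, Kappa, Beta}
Walk up from Delta: Delta (not in ancestors of Gamma), Beta (in ancestors of Gamma), Kappa (in ancestors of Gamma), Epsilon (in ancestors of Gamma)
Deepest common ancestor (LCA) = Beta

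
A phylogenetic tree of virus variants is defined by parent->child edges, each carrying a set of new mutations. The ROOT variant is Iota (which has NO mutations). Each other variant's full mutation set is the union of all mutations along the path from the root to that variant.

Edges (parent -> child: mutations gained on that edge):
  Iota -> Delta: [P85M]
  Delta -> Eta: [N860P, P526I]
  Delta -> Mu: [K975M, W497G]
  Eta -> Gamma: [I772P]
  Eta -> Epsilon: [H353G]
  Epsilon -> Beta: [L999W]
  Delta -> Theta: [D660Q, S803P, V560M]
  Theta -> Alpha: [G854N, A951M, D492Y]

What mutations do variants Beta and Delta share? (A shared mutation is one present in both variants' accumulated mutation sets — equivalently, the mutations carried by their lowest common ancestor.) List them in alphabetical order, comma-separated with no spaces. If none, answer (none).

Accumulating mutations along path to Beta:
  At Iota: gained [] -> total []
  At Delta: gained ['P85M'] -> total ['P85M']
  At Eta: gained ['N860P', 'P526I'] -> total ['N860P', 'P526I', 'P85M']
  At Epsilon: gained ['H353G'] -> total ['H353G', 'N860P', 'P526I', 'P85M']
  At Beta: gained ['L999W'] -> total ['H353G', 'L999W', 'N860P', 'P526I', 'P85M']
Mutations(Beta) = ['H353G', 'L999W', 'N860P', 'P526I', 'P85M']
Accumulating mutations along path to Delta:
  At Iota: gained [] -> total []
  At Delta: gained ['P85M'] -> total ['P85M']
Mutations(Delta) = ['P85M']
Intersection: ['H353G', 'L999W', 'N860P', 'P526I', 'P85M'] ∩ ['P85M'] = ['P85M']

Answer: P85M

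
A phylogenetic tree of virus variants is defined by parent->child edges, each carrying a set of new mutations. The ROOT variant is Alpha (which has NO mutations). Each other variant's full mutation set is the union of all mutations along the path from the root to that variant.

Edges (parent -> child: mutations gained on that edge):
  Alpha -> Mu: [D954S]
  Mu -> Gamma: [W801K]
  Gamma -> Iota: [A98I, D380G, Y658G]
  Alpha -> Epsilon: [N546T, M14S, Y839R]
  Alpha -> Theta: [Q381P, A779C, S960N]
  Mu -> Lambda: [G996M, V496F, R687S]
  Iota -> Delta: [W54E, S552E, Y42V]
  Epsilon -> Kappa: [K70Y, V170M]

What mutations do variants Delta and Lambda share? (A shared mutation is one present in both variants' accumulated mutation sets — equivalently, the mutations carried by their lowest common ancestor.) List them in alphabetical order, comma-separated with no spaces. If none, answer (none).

Answer: D954S

Derivation:
Accumulating mutations along path to Delta:
  At Alpha: gained [] -> total []
  At Mu: gained ['D954S'] -> total ['D954S']
  At Gamma: gained ['W801K'] -> total ['D954S', 'W801K']
  At Iota: gained ['A98I', 'D380G', 'Y658G'] -> total ['A98I', 'D380G', 'D954S', 'W801K', 'Y658G']
  At Delta: gained ['W54E', 'S552E', 'Y42V'] -> total ['A98I', 'D380G', 'D954S', 'S552E', 'W54E', 'W801K', 'Y42V', 'Y658G']
Mutations(Delta) = ['A98I', 'D380G', 'D954S', 'S552E', 'W54E', 'W801K', 'Y42V', 'Y658G']
Accumulating mutations along path to Lambda:
  At Alpha: gained [] -> total []
  At Mu: gained ['D954S'] -> total ['D954S']
  At Lambda: gained ['G996M', 'V496F', 'R687S'] -> total ['D954S', 'G996M', 'R687S', 'V496F']
Mutations(Lambda) = ['D954S', 'G996M', 'R687S', 'V496F']
Intersection: ['A98I', 'D380G', 'D954S', 'S552E', 'W54E', 'W801K', 'Y42V', 'Y658G'] ∩ ['D954S', 'G996M', 'R687S', 'V496F'] = ['D954S']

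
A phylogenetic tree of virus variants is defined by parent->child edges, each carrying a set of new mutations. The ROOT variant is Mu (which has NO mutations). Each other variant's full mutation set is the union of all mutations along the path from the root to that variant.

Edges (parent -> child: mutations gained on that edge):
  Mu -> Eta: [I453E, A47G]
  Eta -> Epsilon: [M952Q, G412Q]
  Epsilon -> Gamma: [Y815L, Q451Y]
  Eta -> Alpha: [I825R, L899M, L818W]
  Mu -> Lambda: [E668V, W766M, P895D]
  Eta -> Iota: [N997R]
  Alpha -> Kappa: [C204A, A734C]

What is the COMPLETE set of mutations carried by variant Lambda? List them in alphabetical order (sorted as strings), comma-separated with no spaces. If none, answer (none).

At Mu: gained [] -> total []
At Lambda: gained ['E668V', 'W766M', 'P895D'] -> total ['E668V', 'P895D', 'W766M']

Answer: E668V,P895D,W766M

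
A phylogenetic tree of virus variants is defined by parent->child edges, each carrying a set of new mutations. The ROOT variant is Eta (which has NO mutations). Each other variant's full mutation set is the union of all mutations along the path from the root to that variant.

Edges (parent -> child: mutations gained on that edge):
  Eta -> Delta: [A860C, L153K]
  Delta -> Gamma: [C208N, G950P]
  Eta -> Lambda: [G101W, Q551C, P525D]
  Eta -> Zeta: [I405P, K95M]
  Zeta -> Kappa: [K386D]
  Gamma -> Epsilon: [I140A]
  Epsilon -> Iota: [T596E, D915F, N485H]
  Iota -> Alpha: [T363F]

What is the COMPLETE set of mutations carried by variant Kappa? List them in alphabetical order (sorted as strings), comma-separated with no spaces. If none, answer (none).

At Eta: gained [] -> total []
At Zeta: gained ['I405P', 'K95M'] -> total ['I405P', 'K95M']
At Kappa: gained ['K386D'] -> total ['I405P', 'K386D', 'K95M']

Answer: I405P,K386D,K95M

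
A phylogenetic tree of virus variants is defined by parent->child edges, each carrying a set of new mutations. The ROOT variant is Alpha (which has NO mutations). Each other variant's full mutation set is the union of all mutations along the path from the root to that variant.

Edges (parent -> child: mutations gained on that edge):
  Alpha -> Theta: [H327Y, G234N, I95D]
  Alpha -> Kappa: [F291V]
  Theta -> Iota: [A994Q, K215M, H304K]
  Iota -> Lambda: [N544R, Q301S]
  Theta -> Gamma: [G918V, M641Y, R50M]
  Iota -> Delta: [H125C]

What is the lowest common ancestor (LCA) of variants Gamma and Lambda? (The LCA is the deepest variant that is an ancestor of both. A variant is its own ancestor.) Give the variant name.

Answer: Theta

Derivation:
Path from root to Gamma: Alpha -> Theta -> Gamma
  ancestors of Gamma: {Alpha, Theta, Gamma}
Path from root to Lambda: Alpha -> Theta -> Iota -> Lambda
  ancestors of Lambda: {Alpha, Theta, Iota, Lambda}
Common ancestors: {Alpha, Theta}
Walk up from Lambda: Lambda (not in ancestors of Gamma), Iota (not in ancestors of Gamma), Theta (in ancestors of Gamma), Alpha (in ancestors of Gamma)
Deepest common ancestor (LCA) = Theta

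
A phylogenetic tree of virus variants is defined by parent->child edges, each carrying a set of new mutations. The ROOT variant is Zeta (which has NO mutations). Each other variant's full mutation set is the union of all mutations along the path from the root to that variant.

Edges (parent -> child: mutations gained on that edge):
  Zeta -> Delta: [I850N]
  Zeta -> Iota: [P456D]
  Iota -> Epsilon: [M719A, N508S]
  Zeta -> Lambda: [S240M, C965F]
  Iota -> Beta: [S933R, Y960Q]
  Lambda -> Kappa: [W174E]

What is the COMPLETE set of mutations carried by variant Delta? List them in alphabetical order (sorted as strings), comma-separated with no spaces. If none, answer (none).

At Zeta: gained [] -> total []
At Delta: gained ['I850N'] -> total ['I850N']

Answer: I850N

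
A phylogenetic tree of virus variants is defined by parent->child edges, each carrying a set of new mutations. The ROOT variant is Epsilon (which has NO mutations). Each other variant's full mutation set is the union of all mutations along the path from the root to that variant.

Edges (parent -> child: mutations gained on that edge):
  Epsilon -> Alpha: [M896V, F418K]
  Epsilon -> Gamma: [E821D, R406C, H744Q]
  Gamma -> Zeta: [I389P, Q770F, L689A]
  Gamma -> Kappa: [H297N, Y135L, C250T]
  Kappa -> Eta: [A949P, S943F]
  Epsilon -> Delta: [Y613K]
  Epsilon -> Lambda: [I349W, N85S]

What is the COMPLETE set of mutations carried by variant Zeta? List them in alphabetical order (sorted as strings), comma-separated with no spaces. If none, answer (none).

Answer: E821D,H744Q,I389P,L689A,Q770F,R406C

Derivation:
At Epsilon: gained [] -> total []
At Gamma: gained ['E821D', 'R406C', 'H744Q'] -> total ['E821D', 'H744Q', 'R406C']
At Zeta: gained ['I389P', 'Q770F', 'L689A'] -> total ['E821D', 'H744Q', 'I389P', 'L689A', 'Q770F', 'R406C']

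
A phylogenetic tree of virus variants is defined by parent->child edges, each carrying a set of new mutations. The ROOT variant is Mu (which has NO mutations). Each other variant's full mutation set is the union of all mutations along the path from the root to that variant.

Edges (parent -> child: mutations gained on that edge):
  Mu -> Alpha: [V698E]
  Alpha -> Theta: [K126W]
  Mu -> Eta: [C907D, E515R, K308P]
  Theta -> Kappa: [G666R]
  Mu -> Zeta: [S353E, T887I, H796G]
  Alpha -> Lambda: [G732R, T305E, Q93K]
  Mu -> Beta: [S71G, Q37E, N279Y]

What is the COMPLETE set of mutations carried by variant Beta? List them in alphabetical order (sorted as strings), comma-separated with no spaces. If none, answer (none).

Answer: N279Y,Q37E,S71G

Derivation:
At Mu: gained [] -> total []
At Beta: gained ['S71G', 'Q37E', 'N279Y'] -> total ['N279Y', 'Q37E', 'S71G']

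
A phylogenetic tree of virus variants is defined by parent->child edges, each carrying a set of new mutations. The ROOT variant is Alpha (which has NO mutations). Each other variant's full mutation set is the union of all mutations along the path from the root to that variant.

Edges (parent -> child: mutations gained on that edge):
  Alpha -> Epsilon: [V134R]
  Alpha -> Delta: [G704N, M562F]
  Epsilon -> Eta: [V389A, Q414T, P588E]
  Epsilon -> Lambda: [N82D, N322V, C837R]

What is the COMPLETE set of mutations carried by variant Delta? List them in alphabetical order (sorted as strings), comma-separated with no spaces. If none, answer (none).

At Alpha: gained [] -> total []
At Delta: gained ['G704N', 'M562F'] -> total ['G704N', 'M562F']

Answer: G704N,M562F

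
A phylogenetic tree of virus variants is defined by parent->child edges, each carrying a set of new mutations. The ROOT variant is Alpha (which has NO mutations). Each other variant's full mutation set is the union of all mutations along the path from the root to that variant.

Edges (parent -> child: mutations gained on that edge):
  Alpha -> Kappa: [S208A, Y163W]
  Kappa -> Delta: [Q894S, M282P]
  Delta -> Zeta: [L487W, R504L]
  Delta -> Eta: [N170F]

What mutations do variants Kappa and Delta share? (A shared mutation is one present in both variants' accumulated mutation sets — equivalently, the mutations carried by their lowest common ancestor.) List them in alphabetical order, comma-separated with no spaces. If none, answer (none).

Answer: S208A,Y163W

Derivation:
Accumulating mutations along path to Kappa:
  At Alpha: gained [] -> total []
  At Kappa: gained ['S208A', 'Y163W'] -> total ['S208A', 'Y163W']
Mutations(Kappa) = ['S208A', 'Y163W']
Accumulating mutations along path to Delta:
  At Alpha: gained [] -> total []
  At Kappa: gained ['S208A', 'Y163W'] -> total ['S208A', 'Y163W']
  At Delta: gained ['Q894S', 'M282P'] -> total ['M282P', 'Q894S', 'S208A', 'Y163W']
Mutations(Delta) = ['M282P', 'Q894S', 'S208A', 'Y163W']
Intersection: ['S208A', 'Y163W'] ∩ ['M282P', 'Q894S', 'S208A', 'Y163W'] = ['S208A', 'Y163W']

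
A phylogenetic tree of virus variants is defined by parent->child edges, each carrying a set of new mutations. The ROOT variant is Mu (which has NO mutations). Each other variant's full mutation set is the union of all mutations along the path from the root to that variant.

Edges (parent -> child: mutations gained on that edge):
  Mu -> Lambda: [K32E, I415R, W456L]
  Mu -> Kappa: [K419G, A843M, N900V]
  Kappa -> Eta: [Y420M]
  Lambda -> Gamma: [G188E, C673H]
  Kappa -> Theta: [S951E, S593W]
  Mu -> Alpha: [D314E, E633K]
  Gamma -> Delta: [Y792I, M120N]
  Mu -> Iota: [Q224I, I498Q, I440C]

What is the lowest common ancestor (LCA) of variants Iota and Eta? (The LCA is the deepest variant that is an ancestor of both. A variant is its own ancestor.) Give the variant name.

Path from root to Iota: Mu -> Iota
  ancestors of Iota: {Mu, Iota}
Path from root to Eta: Mu -> Kappa -> Eta
  ancestors of Eta: {Mu, Kappa, Eta}
Common ancestors: {Mu}
Walk up from Eta: Eta (not in ancestors of Iota), Kappa (not in ancestors of Iota), Mu (in ancestors of Iota)
Deepest common ancestor (LCA) = Mu

Answer: Mu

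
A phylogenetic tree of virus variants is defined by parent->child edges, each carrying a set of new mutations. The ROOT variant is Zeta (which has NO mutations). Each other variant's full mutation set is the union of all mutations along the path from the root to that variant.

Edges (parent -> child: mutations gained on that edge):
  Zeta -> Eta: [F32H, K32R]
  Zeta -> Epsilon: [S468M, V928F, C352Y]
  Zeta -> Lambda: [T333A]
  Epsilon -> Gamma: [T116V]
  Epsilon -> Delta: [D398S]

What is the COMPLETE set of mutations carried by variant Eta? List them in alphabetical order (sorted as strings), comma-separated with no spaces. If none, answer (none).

At Zeta: gained [] -> total []
At Eta: gained ['F32H', 'K32R'] -> total ['F32H', 'K32R']

Answer: F32H,K32R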